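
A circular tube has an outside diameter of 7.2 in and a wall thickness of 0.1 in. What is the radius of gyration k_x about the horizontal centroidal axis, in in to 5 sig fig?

Split into non-overlapping primitives; take the origin at the lower-left of the bounding box.
Outer circle: ⌀7.2, A = 40.71504 in², y = 3.6 in, Ī = 131.9167 in⁴.
Bore (subtracted): ⌀7, A = 38.48451 in², y = 3.6 in, Ī = 117.8588 in⁴.
By symmetry the centroid is at mid-height, ȳ = 3.6 in.
All pieces are centred on the horizontal centroidal axis, so I = ΣĪ (holes subtracted) = 14.05792 in⁴.
Radius of gyration: k = √(I/A) = √(14.05792 / 2.230531) = 2.510478 in.

k_x ≈ 2.5105 in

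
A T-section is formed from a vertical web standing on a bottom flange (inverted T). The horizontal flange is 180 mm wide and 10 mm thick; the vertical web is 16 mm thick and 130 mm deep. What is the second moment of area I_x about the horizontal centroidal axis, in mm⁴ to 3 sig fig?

I_x ≈ 7.67 × 10⁶ mm⁴

Treat the section as a set of non-overlapping primitives; coordinates are from the bounding-box lower-left.
Flange: 180 × 10, A = 1 800 mm², y = 5 mm, Ī = 15 000 mm⁴.
Web: 16 × 130, A = 2 080 mm², y = 75 mm, Ī = 2 929 333 mm⁴.
Centroid: ȳ = ΣA·y / ΣA = 42.526 mm.
Transfer each piece to the horizontal centroidal axis using Ī + A·d² with d = y − 42.526:
  flange: d = -37.526 mm → contributes +2 549 731 mm⁴
  web: d = 32.474 mm → contributes +5 122 850 mm⁴
Total I = 7 672 581 mm⁴.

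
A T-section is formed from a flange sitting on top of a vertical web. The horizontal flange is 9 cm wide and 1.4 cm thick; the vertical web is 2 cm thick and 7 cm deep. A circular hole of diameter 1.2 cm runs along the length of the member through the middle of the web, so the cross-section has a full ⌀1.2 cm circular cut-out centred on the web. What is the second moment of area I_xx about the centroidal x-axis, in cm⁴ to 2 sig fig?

Split into non-overlapping primitives; take the origin at the lower-left of the bounding box.
Flange: 9 × 1.4, A = 12.6 cm², y = 7.7 cm, Ī = 2.058 cm⁴.
Web: 2 × 7, A = 14 cm², y = 3.5 cm, Ī = 57.17 cm⁴.
Hole (subtracted): ⌀1.2, A = 1.131 cm², y = 3.5 cm, Ī = 0.1018 cm⁴.
Centroid: ȳ = ΣA·y / ΣA = 5.578 cm.
Transfer each piece to the centroidal x-axis using Ī + A·d² with d = y − 5.578:
  flange: d = 2.122 cm → contributes +58.8 cm⁴
  web: d = -2.078 cm → contributes +117.6 cm⁴
  hole: d = -2.078 cm → contributes −4.985 cm⁴
Total I = 171.4 cm⁴.

I_xx ≈ 170 cm⁴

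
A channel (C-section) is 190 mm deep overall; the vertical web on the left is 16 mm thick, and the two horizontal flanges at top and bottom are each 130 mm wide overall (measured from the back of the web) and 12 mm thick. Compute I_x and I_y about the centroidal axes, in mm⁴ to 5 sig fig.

Split into non-overlapping primitives; take the origin at the lower-left of the bounding box.
Web: 16 × 190, A = 3 040 mm², y = 95 mm, Ī = 9 145 333 mm⁴.
Top flange (beyond web): 114 × 12, A = 1 368 mm², y = 184 mm, Ī = 16 416 mm⁴.
Bottom flange (beyond web): 114 × 12, A = 1 368 mm², y = 6 mm, Ī = 16 416 mm⁴.
By symmetry the centroid is at mid-height, ȳ = 95 mm.
Transfer each piece to the centroidal x-axis using Ī + A·d² with d = y − 95:
  web: d = 0 mm → contributes +9 145 333 mm⁴
  top flange (beyond web): d = 89 mm → contributes +10 852 344 mm⁴
  bottom flange (beyond web): d = -89 mm → contributes +10 852 344 mm⁴
Total I = 30 850 021 mm⁴.
For the y-axis: x̄ = 38.78947 mm.
Repeating about the centroidal y-axis gives I_y = 9 111 941 mm⁴.

I_x ≈ 3.0850 × 10⁷ mm⁴, I_y ≈ 9.1119 × 10⁶ mm⁴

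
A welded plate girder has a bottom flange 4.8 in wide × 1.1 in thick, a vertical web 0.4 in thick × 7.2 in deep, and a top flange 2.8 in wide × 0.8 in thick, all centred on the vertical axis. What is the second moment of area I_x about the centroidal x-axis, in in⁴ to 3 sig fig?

I_x ≈ 124 in⁴

Decompose the section into non-overlapping parts with the origin at the bottom-left of its bounding rectangle.
Bottom plate: 4.8 × 1.1, A = 5.28 in², y = 0.55 in, Ī = 0.5324 in⁴.
Web plate: 0.4 × 7.2, A = 2.88 in², y = 4.7 in, Ī = 12.442 in⁴.
Top plate: 2.8 × 0.8, A = 2.24 in², y = 8.7 in, Ī = 0.11947 in⁴.
Centroid: ȳ = ΣA·y / ΣA = 3.4546 in.
Transfer each piece to the centroidal x-axis using Ī + A·d² with d = y − 3.4546:
  bottom plate: d = -2.9046 in → contributes +45.079 in⁴
  web plate: d = 1.2454 in → contributes +16.908 in⁴
  top plate: d = 5.2454 in → contributes +61.751 in⁴
Total I = 123.74 in⁴.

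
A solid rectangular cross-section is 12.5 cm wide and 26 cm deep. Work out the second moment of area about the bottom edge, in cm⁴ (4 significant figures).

I_base ≈ 7.323 × 10⁴ cm⁴

The section: 12.5 × 26, A = 325 cm², y = 13 cm, Ī = 18308.3 cm⁴.
Transfer it to the base of the section using Ī + A·d² with d = y − 0:
  the section: d = 13 cm → contributes +73233.3 cm⁴
Total I = 73233.3 cm⁴.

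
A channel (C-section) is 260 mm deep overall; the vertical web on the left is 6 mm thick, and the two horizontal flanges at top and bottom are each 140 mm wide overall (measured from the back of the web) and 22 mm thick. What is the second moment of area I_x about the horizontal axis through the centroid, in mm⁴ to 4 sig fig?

I_x ≈ 9.252 × 10⁷ mm⁴

Split into non-overlapping primitives; take the origin at the lower-left of the bounding box.
Web: 6 × 260, A = 1 560 mm², y = 130 mm, Ī = 8 788 000 mm⁴.
Top flange (beyond web): 134 × 22, A = 2 948 mm², y = 249 mm, Ī = 118 903 mm⁴.
Bottom flange (beyond web): 134 × 22, A = 2 948 mm², y = 11 mm, Ī = 118 903 mm⁴.
By symmetry the centroid is at mid-height, ȳ = 130 mm.
Transfer each piece to the horizontal axis through the centroid using Ī + A·d² with d = y − 130:
  web: d = 0 mm → contributes +8 788 000 mm⁴
  top flange (beyond web): d = 119 mm → contributes +41 865 531 mm⁴
  bottom flange (beyond web): d = -119 mm → contributes +41 865 531 mm⁴
Total I = 92 519 061 mm⁴.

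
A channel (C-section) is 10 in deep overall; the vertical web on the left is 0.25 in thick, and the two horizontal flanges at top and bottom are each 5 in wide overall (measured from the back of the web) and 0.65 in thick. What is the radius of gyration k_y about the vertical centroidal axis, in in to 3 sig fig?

Decompose the section into non-overlapping parts with the origin at the bottom-left of its bounding rectangle.
Web: 0.25 × 10, A = 2.5 in², x = 0.125 in, Ī = 0.013021 in⁴.
Top flange (beyond web): 4.75 × 0.65, A = 3.0875 in², x = 2.625 in, Ī = 5.8051 in⁴.
Bottom flange (beyond web): 4.75 × 0.65, A = 3.0875 in², x = 2.625 in, Ī = 5.8051 in⁴.
Centroid: x̄ = ΣA·x / ΣA = 1.9045 in.
Transfer each piece to the vertical centroidal axis using Ī + A·d² with d = x − 1.9045:
  web: d = -1.7795 in → contributes +7.9299 in⁴
  top flange (beyond web): d = 0.72046 in → contributes +7.4078 in⁴
  bottom flange (beyond web): d = 0.72046 in → contributes +7.4078 in⁴
Total I = 22.745 in⁴.
Radius of gyration: k = √(I/A) = √(22.745 / 8.675) = 1.6192 in.

k_y ≈ 1.62 in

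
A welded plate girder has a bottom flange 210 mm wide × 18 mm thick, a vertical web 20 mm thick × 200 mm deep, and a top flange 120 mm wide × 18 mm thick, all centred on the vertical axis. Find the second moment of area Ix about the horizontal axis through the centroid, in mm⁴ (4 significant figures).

Treat the section as a set of non-overlapping primitives; coordinates are from the bounding-box lower-left.
Bottom plate: 210 × 18, A = 3 780 mm², y = 9 mm, Ī = 102 060 mm⁴.
Web plate: 20 × 200, A = 4 000 mm², y = 118 mm, Ī = 13 333 333 mm⁴.
Top plate: 120 × 18, A = 2 160 mm², y = 227 mm, Ī = 58 320 mm⁴.
Centroid: ȳ = ΣA·y / ΣA = 100.235 mm.
Transfer each piece to the horizontal axis through the centroid using Ī + A·d² with d = y − 100.235:
  bottom plate: d = -91.2354 mm → contributes +31 566 404 mm⁴
  web plate: d = 17.7646 mm → contributes +14 595 656 mm⁴
  top plate: d = 126.765 mm → contributes +34 767 923 mm⁴
Total I = 80 929 982 mm⁴.

Ix ≈ 8.093 × 10⁷ mm⁴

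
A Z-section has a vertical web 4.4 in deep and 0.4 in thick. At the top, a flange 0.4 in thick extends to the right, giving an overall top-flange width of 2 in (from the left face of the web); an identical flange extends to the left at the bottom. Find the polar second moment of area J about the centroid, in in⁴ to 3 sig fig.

Decompose the section into non-overlapping parts with the origin at the bottom-left of its bounding rectangle.
Web: 0.4 × 4.4, A = 1.76 in², y = 2.2 in, Ī = 2.8395 in⁴.
Top flange (beyond web): 1.6 × 0.4, A = 0.64 in², y = 4.2 in, Ī = 0.0085333 in⁴.
Bottom flange (beyond web): 1.6 × 0.4, A = 0.64 in², y = 0.2 in, Ī = 0.0085333 in⁴.
Centroid: ȳ = ΣA·y / ΣA = 2.2 in.
Transfer each piece to the centroidal x-axis using Ī + A·d² with d = y − 2.2:
  web: d = 0 in → contributes +2.8395 in⁴
  top flange (beyond web): d = 2 in → contributes +2.5685 in⁴
  bottom flange (beyond web): d = -2 in → contributes +2.5685 in⁴
Total I = 7.9765 in⁴.
For the y-axis: x̄ = 1.8 in.
Repeating about the centroidal y-axis gives I_y = 1.5765 in⁴.
Polar second moment: J = I_x + I_y = 9.5531 in⁴.

J ≈ 9.55 in⁴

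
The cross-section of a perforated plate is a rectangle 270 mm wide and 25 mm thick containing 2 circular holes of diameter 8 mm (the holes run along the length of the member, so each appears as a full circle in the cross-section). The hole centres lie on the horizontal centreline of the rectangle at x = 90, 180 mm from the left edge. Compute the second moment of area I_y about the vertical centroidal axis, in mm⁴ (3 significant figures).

Split into non-overlapping primitives; take the origin at the lower-left of the bounding box.
Plate: 270 × 25, A = 6 750 mm², x = 135 mm, Ī = 41 006 250 mm⁴.
Hole 1 (subtracted): ⌀8, A = 50.265 mm², x = 90 mm, Ī = 201.06 mm⁴.
Hole 2 (subtracted): ⌀8, A = 50.265 mm², x = 180 mm, Ī = 201.06 mm⁴.
By symmetry the centroid is at mid-width, x̄ = 135 mm.
Transfer each piece to the vertical centroidal axis using Ī + A·d² with d = x − 135:
  plate: d = 0 mm → contributes +41 006 250 mm⁴
  hole 1: d = -45 mm → contributes −101 989 mm⁴
  hole 2: d = 45 mm → contributes −101 989 mm⁴
Total I = 40 802 273 mm⁴.

I_y ≈ 4.08 × 10⁷ mm⁴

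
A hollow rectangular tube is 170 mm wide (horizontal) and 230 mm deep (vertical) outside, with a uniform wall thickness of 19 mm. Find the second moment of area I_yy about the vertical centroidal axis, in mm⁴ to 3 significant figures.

I_yy ≈ 5.74 × 10⁷ mm⁴

Treat the section as a set of non-overlapping primitives; coordinates are from the bounding-box lower-left.
Outer rectangle: 170 × 230, A = 39 100 mm², x = 85 mm, Ī = 94 165 833 mm⁴.
Inner void (subtracted): 132 × 192, A = 25 344 mm², x = 85 mm, Ī = 36 799 488 mm⁴.
By symmetry the centroid is at mid-width, x̄ = 85 mm.
All pieces are centred on the vertical centroidal axis, so I = ΣĪ (holes subtracted) = 57 366 345 mm⁴.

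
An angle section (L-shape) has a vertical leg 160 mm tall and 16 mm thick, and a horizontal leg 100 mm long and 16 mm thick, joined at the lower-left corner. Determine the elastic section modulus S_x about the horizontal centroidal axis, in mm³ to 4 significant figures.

Break the section into simple shapes (no overlaps), measuring from the bottom-left corner of the bounding box.
Vertical leg: 16 × 160, A = 2 560 mm², y = 80 mm, Ī = 5 461 333 mm⁴.
Horizontal leg (remainder): 84 × 16, A = 1 344 mm², y = 8 mm, Ī = 28 672 mm⁴.
Centroid: ȳ = ΣA·y / ΣA = 55.2131 mm.
Transfer each piece to the horizontal centroidal axis using Ī + A·d² with d = y − 55.2131:
  vertical leg: d = 24.7869 mm → contributes +7 034 171 mm⁴
  horizontal leg (remainder): d = -47.2131 mm → contributes +3 024 553 mm⁴
Total I = 10 058 724 mm⁴.
Extreme fibre distance c = 104.787 mm; S = I/c = 95992.2 mm³.

S_x ≈ 9.599 × 10⁴ mm³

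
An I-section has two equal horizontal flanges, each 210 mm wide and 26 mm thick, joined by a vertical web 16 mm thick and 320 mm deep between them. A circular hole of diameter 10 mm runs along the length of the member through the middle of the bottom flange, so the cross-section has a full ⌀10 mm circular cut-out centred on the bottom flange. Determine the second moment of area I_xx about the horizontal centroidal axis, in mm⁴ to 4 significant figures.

I_xx ≈ 3.688 × 10⁸ mm⁴

Break the section into simple shapes (no overlaps), measuring from the bottom-left corner of the bounding box.
Bottom flange: 210 × 26, A = 5 460 mm², y = 13 mm, Ī = 307 580 mm⁴.
Web: 16 × 320, A = 5 120 mm², y = 186 mm, Ī = 43 690 667 mm⁴.
Top flange: 210 × 26, A = 5 460 mm², y = 359 mm, Ī = 307 580 mm⁴.
Hole (subtracted): ⌀10, A = 78.5398 mm², y = 13 mm, Ī = 490.874 mm⁴.
Centroid: ȳ = ΣA·y / ΣA = 186.851 mm.
Transfer each piece to the horizontal centroidal axis using Ī + A·d² with d = y − 186.851:
  bottom flange: d = -173.851 mm → contributes +165 332 047 mm⁴
  web: d = -0.851262 mm → contributes +43 694 377 mm⁴
  top flange: d = 172.149 mm → contributes +162 115 706 mm⁴
  hole: d = -173.851 mm → contributes −2 374 299 mm⁴
Total I = 368 767 831 mm⁴.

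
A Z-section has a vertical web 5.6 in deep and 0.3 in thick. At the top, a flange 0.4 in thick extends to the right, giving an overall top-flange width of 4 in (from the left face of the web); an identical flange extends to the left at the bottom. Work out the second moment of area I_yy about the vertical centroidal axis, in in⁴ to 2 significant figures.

Split into non-overlapping primitives; take the origin at the lower-left of the bounding box.
Web: 0.3 × 5.6, A = 1.68 in², x = 3.85 in, Ī = 0.0126 in⁴.
Top flange (beyond web): 3.7 × 0.4, A = 1.48 in², x = 5.85 in, Ī = 1.688 in⁴.
Bottom flange (beyond web): 3.7 × 0.4, A = 1.48 in², x = 1.85 in, Ī = 1.688 in⁴.
Centroid: x̄ = ΣA·x / ΣA = 3.85 in.
Transfer each piece to the vertical centroidal axis using Ī + A·d² with d = x − 3.85:
  web: d = 0 in → contributes +0.0126 in⁴
  top flange (beyond web): d = 2 in → contributes +7.608 in⁴
  bottom flange (beyond web): d = -2 in → contributes +7.608 in⁴
Total I = 15.23 in⁴.

I_yy ≈ 15 in⁴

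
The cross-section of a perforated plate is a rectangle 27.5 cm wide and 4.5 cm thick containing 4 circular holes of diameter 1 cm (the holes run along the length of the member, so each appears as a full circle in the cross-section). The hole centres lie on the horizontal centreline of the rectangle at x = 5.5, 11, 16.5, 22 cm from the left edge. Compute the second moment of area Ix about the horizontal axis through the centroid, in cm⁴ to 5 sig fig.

Ix ≈ 208.63 cm⁴

Treat the section as a set of non-overlapping primitives; coordinates are from the bounding-box lower-left.
Plate: 27.5 × 4.5, A = 123.75 cm², y = 2.25 cm, Ī = 208.8281 cm⁴.
Hole 1 (subtracted): ⌀1, A = 0.7853982 cm², y = 2.25 cm, Ī = 0.04908739 cm⁴.
Hole 2 (subtracted): ⌀1, A = 0.7853982 cm², y = 2.25 cm, Ī = 0.04908739 cm⁴.
Hole 3 (subtracted): ⌀1, A = 0.7853982 cm², y = 2.25 cm, Ī = 0.04908739 cm⁴.
Hole 4 (subtracted): ⌀1, A = 0.7853982 cm², y = 2.25 cm, Ī = 0.04908739 cm⁴.
By symmetry the centroid is at mid-height, ȳ = 2.25 cm.
All pieces are centred on the horizontal axis through the centroid, so I = ΣĪ (holes subtracted) = 208.6318 cm⁴.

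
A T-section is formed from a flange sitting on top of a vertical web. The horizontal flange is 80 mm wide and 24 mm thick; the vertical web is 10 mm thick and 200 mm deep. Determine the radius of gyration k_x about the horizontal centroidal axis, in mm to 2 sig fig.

k_x ≈ 70 mm

Split into non-overlapping primitives; take the origin at the lower-left of the bounding box.
Flange: 80 × 24, A = 1 920 mm², y = 212 mm, Ī = 92 160 mm⁴.
Web: 10 × 200, A = 2 000 mm², y = 100 mm, Ī = 6 666 667 mm⁴.
Centroid: ȳ = ΣA·y / ΣA = 154.9 mm.
Transfer each piece to the horizontal centroidal axis using Ī + A·d² with d = y − 154.9:
  flange: d = 57.14 mm → contributes +6 361 548 mm⁴
  web: d = -54.86 mm → contributes +12 685 279 mm⁴
Total I = 19 046 827 mm⁴.
Radius of gyration: k = √(I/A) = √(19 046 827 / 3 920) = 69.71 mm.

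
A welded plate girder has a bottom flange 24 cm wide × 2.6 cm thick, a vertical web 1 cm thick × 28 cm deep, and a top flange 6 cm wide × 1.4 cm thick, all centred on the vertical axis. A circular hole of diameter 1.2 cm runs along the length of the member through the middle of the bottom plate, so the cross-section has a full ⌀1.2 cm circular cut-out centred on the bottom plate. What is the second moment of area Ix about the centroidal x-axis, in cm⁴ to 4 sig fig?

Break the section into simple shapes (no overlaps), measuring from the bottom-left corner of the bounding box.
Bottom plate: 24 × 2.6, A = 62.4 cm², y = 1.3 cm, Ī = 35.152 cm⁴.
Web plate: 1 × 28, A = 28 cm², y = 16.6 cm, Ī = 1829.33 cm⁴.
Top plate: 6 × 1.4, A = 8.4 cm², y = 31.3 cm, Ī = 1.372 cm⁴.
Hole (subtracted): ⌀1.2, A = 1.13097 cm², y = 1.3 cm, Ī = 0.101788 cm⁴.
Centroid: ȳ = ΣA·y / ΣA = 8.26638 cm.
Transfer each piece to the centroidal x-axis using Ī + A·d² with d = y − 8.26638:
  bottom plate: d = -6.96638 cm → contributes +3063.46 cm⁴
  web plate: d = 8.33362 cm → contributes +3773.91 cm⁴
  top plate: d = 23.0336 cm → contributes +4457.97 cm⁴
  hole: d = -6.96638 cm → contributes −54.9885 cm⁴
Total I = 11240.3 cm⁴.

Ix ≈ 1.124 × 10⁴ cm⁴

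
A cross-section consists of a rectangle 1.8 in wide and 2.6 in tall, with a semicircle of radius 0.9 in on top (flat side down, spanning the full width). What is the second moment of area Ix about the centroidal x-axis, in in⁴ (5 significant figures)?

Split into non-overlapping primitives; take the origin at the lower-left of the bounding box.
Rectangular body: 1.8 × 2.6, A = 4.68 in², y = 1.3 in, Ī = 2.6364 in⁴.
Semicircular cap: semicircle r = 0.9, A = 1.272345 in², y = 2.981972 in, Ī = 0.07201154 in⁴.
Centroid: ȳ = ΣA·y / ΣA = 1.65953 in.
Transfer each piece to the centroidal x-axis using Ī + A·d² with d = y − 1.65953:
  rectangular body: d = -0.3595303 in → contributes +3.241346 in⁴
  semicircular cap: d = 1.322442 in → contributes +2.297154 in⁴
Total I = 5.538501 in⁴.

Ix ≈ 5.5385 in⁴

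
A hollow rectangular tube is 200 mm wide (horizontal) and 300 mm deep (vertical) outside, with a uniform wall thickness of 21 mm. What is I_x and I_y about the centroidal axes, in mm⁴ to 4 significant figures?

Split into non-overlapping primitives; take the origin at the lower-left of the bounding box.
Outer rectangle: 200 × 300, A = 60 000 mm², y = 150 mm, Ī = 450 000 000 mm⁴.
Inner void (subtracted): 158 × 258, A = 40 764 mm², y = 150 mm, Ī = 226 117 908 mm⁴.
By symmetry the centroid is at mid-height, ȳ = 150 mm.
All pieces are centred on the centroidal x-axis, so I = ΣĪ (holes subtracted) = 223 882 092 mm⁴.
Repeating about the centroidal y-axis gives I_y = 115 197 292 mm⁴.

I_x ≈ 2.239 × 10⁸ mm⁴, I_y ≈ 1.152 × 10⁸ mm⁴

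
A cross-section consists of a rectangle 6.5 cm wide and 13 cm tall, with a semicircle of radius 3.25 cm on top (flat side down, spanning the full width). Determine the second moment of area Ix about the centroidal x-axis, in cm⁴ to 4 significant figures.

Break the section into simple shapes (no overlaps), measuring from the bottom-left corner of the bounding box.
Rectangular body: 6.5 × 13, A = 84.5 cm², y = 6.5 cm, Ī = 1190.04 cm⁴.
Semicircular cap: semicircle r = 3.25, A = 16.5915 cm², y = 14.3793 cm, Ī = 12.2452 cm⁴.
Centroid: ȳ = ΣA·y / ΣA = 7.79319 cm.
Transfer each piece to the centroidal x-axis using Ī + A·d² with d = y − 7.79319:
  rectangular body: d = -1.29319 cm → contributes +1331.35 cm⁴
  semicircular cap: d = 6.58615 cm → contributes +731.943 cm⁴
Total I = 2063.3 cm⁴.

Ix ≈ 2063 cm⁴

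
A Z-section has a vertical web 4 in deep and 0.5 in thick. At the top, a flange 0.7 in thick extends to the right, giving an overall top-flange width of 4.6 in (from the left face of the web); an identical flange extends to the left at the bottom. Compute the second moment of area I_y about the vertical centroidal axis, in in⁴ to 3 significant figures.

Split into non-overlapping primitives; take the origin at the lower-left of the bounding box.
Web: 0.5 × 4, A = 2 in², x = 4.35 in, Ī = 0.041667 in⁴.
Top flange (beyond web): 4.1 × 0.7, A = 2.87 in², x = 6.65 in, Ī = 4.0204 in⁴.
Bottom flange (beyond web): 4.1 × 0.7, A = 2.87 in², x = 2.05 in, Ī = 4.0204 in⁴.
Centroid: x̄ = ΣA·x / ΣA = 4.35 in.
Transfer each piece to the vertical centroidal axis using Ī + A·d² with d = x − 4.35:
  web: d = 0 in → contributes +0.041667 in⁴
  top flange (beyond web): d = 2.3 in → contributes +19.203 in⁴
  bottom flange (beyond web): d = -2.3 in → contributes +19.203 in⁴
Total I = 38.447 in⁴.

I_y ≈ 38.4 in⁴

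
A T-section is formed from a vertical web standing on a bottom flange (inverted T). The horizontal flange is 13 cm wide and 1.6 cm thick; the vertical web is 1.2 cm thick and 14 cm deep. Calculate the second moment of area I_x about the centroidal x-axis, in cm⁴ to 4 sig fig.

Decompose the section into non-overlapping parts with the origin at the bottom-left of its bounding rectangle.
Flange: 13 × 1.6, A = 20.8 cm², y = 0.8 cm, Ī = 4.43733 cm⁴.
Web: 1.2 × 14, A = 16.8 cm², y = 8.6 cm, Ī = 274.4 cm⁴.
Centroid: ȳ = ΣA·y / ΣA = 4.28511 cm.
Transfer each piece to the centroidal x-axis using Ī + A·d² with d = y − 4.28511:
  flange: d = -3.48511 cm → contributes +257.073 cm⁴
  web: d = 4.31489 cm → contributes +587.188 cm⁴
Total I = 844.261 cm⁴.

I_x ≈ 844.3 cm⁴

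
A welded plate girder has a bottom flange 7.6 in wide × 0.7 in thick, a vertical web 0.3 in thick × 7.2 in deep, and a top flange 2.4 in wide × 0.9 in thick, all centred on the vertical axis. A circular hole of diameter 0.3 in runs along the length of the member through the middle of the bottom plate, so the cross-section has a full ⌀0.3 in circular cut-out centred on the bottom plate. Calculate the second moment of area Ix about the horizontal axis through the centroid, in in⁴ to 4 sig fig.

Break the section into simple shapes (no overlaps), measuring from the bottom-left corner of the bounding box.
Bottom plate: 7.6 × 0.7, A = 5.32 in², y = 0.35 in, Ī = 0.217233 in⁴.
Web plate: 0.3 × 7.2, A = 2.16 in², y = 4.3 in, Ī = 9.3312 in⁴.
Top plate: 2.4 × 0.9, A = 2.16 in², y = 8.35 in, Ī = 0.1458 in⁴.
Hole (subtracted): ⌀0.3, A = 0.0706858 in², y = 0.35 in, Ī = 0.000397608 in⁴.
Centroid: ȳ = ΣA·y / ΣA = 3.04737 in.
Transfer each piece to the horizontal axis through the centroid using Ī + A·d² with d = y − 3.04737:
  bottom plate: d = -2.69737 in → contributes +38.9246 in⁴
  web plate: d = 1.25263 in → contributes +12.7204 in⁴
  top plate: d = 5.30263 in → contributes +60.8804 in⁴
  hole: d = -2.69737 in → contributes −0.514695 in⁴
Total I = 112.011 in⁴.

Ix ≈ 112.0 in⁴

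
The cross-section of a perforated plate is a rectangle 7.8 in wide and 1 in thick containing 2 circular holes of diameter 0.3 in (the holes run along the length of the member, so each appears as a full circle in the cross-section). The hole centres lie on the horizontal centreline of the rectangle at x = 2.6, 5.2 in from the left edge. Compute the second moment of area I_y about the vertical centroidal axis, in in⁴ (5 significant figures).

I_y ≈ 39.306 in⁴

Treat the section as a set of non-overlapping primitives; coordinates are from the bounding-box lower-left.
Plate: 7.8 × 1, A = 7.8 in², x = 3.9 in, Ī = 39.546 in⁴.
Hole 1 (subtracted): ⌀0.3, A = 0.07068583 in², x = 2.6 in, Ī = 0.0003976078 in⁴.
Hole 2 (subtracted): ⌀0.3, A = 0.07068583 in², x = 5.2 in, Ī = 0.0003976078 in⁴.
By symmetry the centroid is at mid-width, x̄ = 3.9 in.
Transfer each piece to the vertical centroidal axis using Ī + A·d² with d = x − 3.9:
  plate: d = 0 in → contributes +39.546 in⁴
  hole 1: d = -1.3 in → contributes −0.1198567 in⁴
  hole 2: d = 1.3 in → contributes −0.1198567 in⁴
Total I = 39.30629 in⁴.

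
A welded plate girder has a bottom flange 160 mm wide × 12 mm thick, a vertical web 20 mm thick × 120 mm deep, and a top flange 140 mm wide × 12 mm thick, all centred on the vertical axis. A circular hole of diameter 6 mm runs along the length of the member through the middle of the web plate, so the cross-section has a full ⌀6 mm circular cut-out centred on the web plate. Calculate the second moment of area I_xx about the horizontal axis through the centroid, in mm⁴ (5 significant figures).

Decompose the section into non-overlapping parts with the origin at the bottom-left of its bounding rectangle.
Bottom plate: 160 × 12, A = 1 920 mm², y = 6 mm, Ī = 23 040 mm⁴.
Web plate: 20 × 120, A = 2 400 mm², y = 72 mm, Ī = 2 880 000 mm⁴.
Top plate: 140 × 12, A = 1 680 mm², y = 138 mm, Ī = 20 160 mm⁴.
Hole (subtracted): ⌀6, A = 28.27433 mm², y = 72 mm, Ī = 63.61725 mm⁴.
Centroid: ȳ = ΣA·y / ΣA = 69.3475 mm.
Transfer each piece to the horizontal axis through the centroid using Ī + A·d² with d = y − 69.3475:
  bottom plate: d = -63.3475 mm → contributes +7 727 819 mm⁴
  web plate: d = 2.6525 mm → contributes +2 896 886 mm⁴
  top plate: d = 68.6525 mm → contributes +7 938 278 mm⁴
  hole: d = 2.6525 mm → contributes −262.5485 mm⁴
Total I = 18 562 721 mm⁴.

I_xx ≈ 1.8563 × 10⁷ mm⁴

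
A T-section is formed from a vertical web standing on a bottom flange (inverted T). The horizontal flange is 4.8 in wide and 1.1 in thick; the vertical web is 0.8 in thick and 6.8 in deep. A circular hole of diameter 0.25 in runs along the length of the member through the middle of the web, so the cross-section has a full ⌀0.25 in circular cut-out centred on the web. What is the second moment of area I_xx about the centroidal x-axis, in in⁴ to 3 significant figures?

Split into non-overlapping primitives; take the origin at the lower-left of the bounding box.
Flange: 4.8 × 1.1, A = 5.28 in², y = 0.55 in, Ī = 0.5324 in⁴.
Web: 0.8 × 6.8, A = 5.44 in², y = 4.5 in, Ī = 20.962 in⁴.
Hole (subtracted): ⌀0.25, A = 0.049087 in², y = 4.5 in, Ī = 0.00019175 in⁴.
Centroid: ȳ = ΣA·y / ΣA = 2.5455 in.
Transfer each piece to the centroidal x-axis using Ī + A·d² with d = y − 2.5455:
  flange: d = -1.9955 in → contributes +21.558 in⁴
  web: d = 1.9545 in → contributes +41.743 in⁴
  hole: d = 1.9545 in → contributes −0.1877 in⁴
Total I = 63.113 in⁴.

I_xx ≈ 63.1 in⁴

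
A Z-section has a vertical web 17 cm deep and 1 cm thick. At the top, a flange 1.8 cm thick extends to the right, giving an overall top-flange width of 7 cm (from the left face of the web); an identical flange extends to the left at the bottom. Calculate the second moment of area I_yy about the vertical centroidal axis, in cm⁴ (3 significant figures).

I_yy ≈ 331 cm⁴

Break the section into simple shapes (no overlaps), measuring from the bottom-left corner of the bounding box.
Web: 1 × 17, A = 17 cm², x = 6.5 cm, Ī = 1.4167 cm⁴.
Top flange (beyond web): 6 × 1.8, A = 10.8 cm², x = 10 cm, Ī = 32.4 cm⁴.
Bottom flange (beyond web): 6 × 1.8, A = 10.8 cm², x = 3 cm, Ī = 32.4 cm⁴.
Centroid: x̄ = ΣA·x / ΣA = 6.5 cm.
Transfer each piece to the vertical centroidal axis using Ī + A·d² with d = x − 6.5:
  web: d = 0 cm → contributes +1.4167 cm⁴
  top flange (beyond web): d = 3.5 cm → contributes +164.7 cm⁴
  bottom flange (beyond web): d = -3.5 cm → contributes +164.7 cm⁴
Total I = 330.82 cm⁴.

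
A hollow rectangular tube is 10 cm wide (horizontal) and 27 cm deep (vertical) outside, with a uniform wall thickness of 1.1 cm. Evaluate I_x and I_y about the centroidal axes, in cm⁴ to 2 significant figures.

Treat the section as a set of non-overlapping primitives; coordinates are from the bounding-box lower-left.
Outer rectangle: 10 × 27, A = 270 cm², y = 13.5 cm, Ī = 16 403 cm⁴.
Inner void (subtracted): 7.8 × 24.8, A = 193.4 cm², y = 13.5 cm, Ī = 9 914 cm⁴.
By symmetry the centroid is at mid-height, ȳ = 13.5 cm.
All pieces are centred on the centroidal x-axis, so I = ΣĪ (holes subtracted) = 6 488 cm⁴.
Repeating about the centroidal y-axis gives I_y = 1 269 cm⁴.

I_x ≈ 6500 cm⁴, I_y ≈ 1300 cm⁴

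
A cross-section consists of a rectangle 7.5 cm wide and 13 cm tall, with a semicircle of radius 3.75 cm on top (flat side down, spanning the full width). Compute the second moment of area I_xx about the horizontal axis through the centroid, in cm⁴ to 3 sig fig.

I_xx ≈ 2570 cm⁴

Split into non-overlapping primitives; take the origin at the lower-left of the bounding box.
Rectangular body: 7.5 × 13, A = 97.5 cm², y = 6.5 cm, Ī = 1373.1 cm⁴.
Semicircular cap: semicircle r = 3.75, A = 22.089 cm², y = 14.592 cm, Ī = 21.705 cm⁴.
Centroid: ȳ = ΣA·y / ΣA = 7.9946 cm.
Transfer each piece to the horizontal axis through the centroid using Ī + A·d² with d = y − 7.9946:
  rectangular body: d = -1.4946 cm → contributes +1590.9 cm⁴
  semicircular cap: d = 6.597 cm → contributes +983.03 cm⁴
Total I = 2573.9 cm⁴.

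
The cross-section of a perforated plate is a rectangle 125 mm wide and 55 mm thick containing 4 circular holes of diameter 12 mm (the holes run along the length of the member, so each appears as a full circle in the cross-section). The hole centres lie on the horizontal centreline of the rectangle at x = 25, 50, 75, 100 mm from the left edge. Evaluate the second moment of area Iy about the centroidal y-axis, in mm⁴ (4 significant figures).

Iy ≈ 8.594 × 10⁶ mm⁴

Split into non-overlapping primitives; take the origin at the lower-left of the bounding box.
Plate: 125 × 55, A = 6 875 mm², x = 62.5 mm, Ī = 8 951 823 mm⁴.
Hole 1 (subtracted): ⌀12, A = 113.097 mm², x = 25 mm, Ī = 1017.88 mm⁴.
Hole 2 (subtracted): ⌀12, A = 113.097 mm², x = 50 mm, Ī = 1017.88 mm⁴.
Hole 3 (subtracted): ⌀12, A = 113.097 mm², x = 75 mm, Ī = 1017.88 mm⁴.
Hole 4 (subtracted): ⌀12, A = 113.097 mm², x = 100 mm, Ī = 1017.88 mm⁴.
By symmetry the centroid is at mid-width, x̄ = 62.5 mm.
Transfer each piece to the centroidal y-axis using Ī + A·d² with d = x − 62.5:
  plate: d = 0 mm → contributes +8 951 823 mm⁴
  hole 1: d = -37.5 mm → contributes −160 061 mm⁴
  hole 2: d = -12.5 mm → contributes −18689.3 mm⁴
  hole 3: d = 12.5 mm → contributes −18689.3 mm⁴
  hole 4: d = 37.5 mm → contributes −160 061 mm⁴
Total I = 8 594 322 mm⁴.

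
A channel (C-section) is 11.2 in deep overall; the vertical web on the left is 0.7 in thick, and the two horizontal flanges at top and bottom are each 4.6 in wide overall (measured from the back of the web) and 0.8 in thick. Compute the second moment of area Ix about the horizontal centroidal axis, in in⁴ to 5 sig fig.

Ix ≈ 251.02 in⁴

Decompose the section into non-overlapping parts with the origin at the bottom-left of its bounding rectangle.
Web: 0.7 × 11.2, A = 7.84 in², y = 5.6 in, Ī = 81.95413 in⁴.
Top flange (beyond web): 3.9 × 0.8, A = 3.12 in², y = 10.8 in, Ī = 0.1664 in⁴.
Bottom flange (beyond web): 3.9 × 0.8, A = 3.12 in², y = 0.4 in, Ī = 0.1664 in⁴.
By symmetry the centroid is at mid-height, ȳ = 5.6 in.
Transfer each piece to the horizontal centroidal axis using Ī + A·d² with d = y − 5.6:
  web: d = 0 in → contributes +81.95413 in⁴
  top flange (beyond web): d = 5.2 in → contributes +84.5312 in⁴
  bottom flange (beyond web): d = -5.2 in → contributes +84.5312 in⁴
Total I = 251.0165 in⁴.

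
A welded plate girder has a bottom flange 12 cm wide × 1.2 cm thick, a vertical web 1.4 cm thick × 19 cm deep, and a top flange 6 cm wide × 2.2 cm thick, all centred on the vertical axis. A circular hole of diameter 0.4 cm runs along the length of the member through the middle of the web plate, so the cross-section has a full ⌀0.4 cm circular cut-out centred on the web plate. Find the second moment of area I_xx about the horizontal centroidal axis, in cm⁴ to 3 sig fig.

Treat the section as a set of non-overlapping primitives; coordinates are from the bounding-box lower-left.
Bottom plate: 12 × 1.2, A = 14.4 cm², y = 0.6 cm, Ī = 1.728 cm⁴.
Web plate: 1.4 × 19, A = 26.6 cm², y = 10.7 cm, Ī = 800.22 cm⁴.
Top plate: 6 × 2.2, A = 13.2 cm², y = 21.3 cm, Ī = 5.324 cm⁴.
Hole (subtracted): ⌀0.4, A = 0.12566 cm², y = 10.7 cm, Ī = 0.0012566 cm⁴.
Centroid: ȳ = ΣA·y / ΣA = 10.598 cm.
Transfer each piece to the horizontal centroidal axis using Ī + A·d² with d = y − 10.598:
  bottom plate: d = -9.9979 cm → contributes +1441.1 cm⁴
  web plate: d = 0.10208 cm → contributes +800.49 cm⁴
  top plate: d = 10.702 cm → contributes +1517.2 cm⁴
  hole: d = 0.10208 cm → contributes −0.0025661 cm⁴
Total I = 3758.8 cm⁴.

I_xx ≈ 3760 cm⁴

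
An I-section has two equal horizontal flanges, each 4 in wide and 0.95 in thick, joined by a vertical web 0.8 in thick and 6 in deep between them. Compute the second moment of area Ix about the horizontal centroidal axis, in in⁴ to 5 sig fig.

Split into non-overlapping primitives; take the origin at the lower-left of the bounding box.
Bottom flange: 4 × 0.95, A = 3.8 in², y = 0.475 in, Ī = 0.2857917 in⁴.
Web: 0.8 × 6, A = 4.8 in², y = 3.95 in, Ī = 14.4 in⁴.
Top flange: 4 × 0.95, A = 3.8 in², y = 7.425 in, Ī = 0.2857917 in⁴.
By symmetry the centroid is at mid-height, ȳ = 3.95 in.
Transfer each piece to the horizontal centroidal axis using Ī + A·d² with d = y − 3.95:
  bottom flange: d = -3.475 in → contributes +46.17317 in⁴
  web: d = 0 in → contributes +14.4 in⁴
  top flange: d = 3.475 in → contributes +46.17317 in⁴
Total I = 106.7463 in⁴.

Ix ≈ 106.75 in⁴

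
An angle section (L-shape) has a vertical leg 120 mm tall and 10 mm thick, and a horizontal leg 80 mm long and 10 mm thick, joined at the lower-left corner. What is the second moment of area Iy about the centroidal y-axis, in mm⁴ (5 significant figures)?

Break the section into simple shapes (no overlaps), measuring from the bottom-left corner of the bounding box.
Vertical leg: 10 × 120, A = 1 200 mm², x = 5 mm, Ī = 10 000 mm⁴.
Horizontal leg (remainder): 70 × 10, A = 700 mm², x = 45 mm, Ī = 285833.3 mm⁴.
Centroid: x̄ = ΣA·x / ΣA = 19.73684 mm.
Transfer each piece to the centroidal y-axis using Ī + A·d² with d = x − 19.73684:
  vertical leg: d = -14.73684 mm → contributes +270609.4 mm⁴
  horizontal leg (remainder): d = 25.26316 mm → contributes +732592.3 mm⁴
Total I = 1 003 202 mm⁴.

Iy ≈ 1.0032 × 10⁶ mm⁴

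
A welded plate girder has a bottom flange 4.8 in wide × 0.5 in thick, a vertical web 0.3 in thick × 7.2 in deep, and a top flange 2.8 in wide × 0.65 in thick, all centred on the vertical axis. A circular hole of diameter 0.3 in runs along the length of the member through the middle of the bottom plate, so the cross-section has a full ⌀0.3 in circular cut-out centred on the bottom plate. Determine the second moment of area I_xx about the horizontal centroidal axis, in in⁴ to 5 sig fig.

Decompose the section into non-overlapping parts with the origin at the bottom-left of its bounding rectangle.
Bottom plate: 4.8 × 0.5, A = 2.4 in², y = 0.25 in, Ī = 0.05 in⁴.
Web plate: 0.3 × 7.2, A = 2.16 in², y = 4.1 in, Ī = 9.3312 in⁴.
Top plate: 2.8 × 0.65, A = 1.82 in², y = 8.025 in, Ī = 0.06407917 in⁴.
Hole (subtracted): ⌀0.3, A = 0.07068583 in², y = 0.25 in, Ī = 0.0003976078 in⁴.
Centroid: ȳ = ΣA·y / ΣA = 3.810847 in.
Transfer each piece to the horizontal centroidal axis using Ī + A·d² with d = y − 3.810847:
  bottom plate: d = -3.560847 in → contributes +30.48111 in⁴
  web plate: d = 0.2891534 in → contributes +9.511797 in⁴
  top plate: d = 4.214153 in → contributes +32.38562 in⁴
  hole: d = -3.560847 in → contributes −0.8966677 in⁴
Total I = 71.48186 in⁴.

I_xx ≈ 71.482 in⁴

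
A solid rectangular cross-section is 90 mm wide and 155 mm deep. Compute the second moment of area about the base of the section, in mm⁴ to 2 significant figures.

I_base ≈ 1.1 × 10⁸ mm⁴

The section: 90 × 155, A = 13 950 mm², y = 77.5 mm, Ī = 27 929 063 mm⁴.
Transfer it to a horizontal axis along the bottom face using Ī + A·d² with d = y − 0:
  the section: d = 77.5 mm → contributes +111 716 250 mm⁴
Total I = 111 716 250 mm⁴.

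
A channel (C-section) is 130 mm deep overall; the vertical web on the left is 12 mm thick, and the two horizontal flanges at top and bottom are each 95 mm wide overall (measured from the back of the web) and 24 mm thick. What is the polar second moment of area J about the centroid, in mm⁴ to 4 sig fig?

J ≈ 1.841 × 10⁷ mm⁴

Decompose the section into non-overlapping parts with the origin at the bottom-left of its bounding rectangle.
Web: 12 × 130, A = 1 560 mm², y = 65 mm, Ī = 2 197 000 mm⁴.
Top flange (beyond web): 83 × 24, A = 1 992 mm², y = 118 mm, Ī = 95 616 mm⁴.
Bottom flange (beyond web): 83 × 24, A = 1 992 mm², y = 12 mm, Ī = 95 616 mm⁴.
By symmetry the centroid is at mid-height, ȳ = 65 mm.
Transfer each piece to the centroidal x-axis using Ī + A·d² with d = y − 65:
  web: d = 0 mm → contributes +2 197 000 mm⁴
  top flange (beyond web): d = 53 mm → contributes +5 691 144 mm⁴
  bottom flange (beyond web): d = -53 mm → contributes +5 691 144 mm⁴
Total I = 13 579 288 mm⁴.
For the y-axis: x̄ = 40.1342 mm.
Repeating about the centroidal y-axis gives I_y = 4 835 212 mm⁴.
Polar second moment: J = I_x + I_y = 18 414 500 mm⁴.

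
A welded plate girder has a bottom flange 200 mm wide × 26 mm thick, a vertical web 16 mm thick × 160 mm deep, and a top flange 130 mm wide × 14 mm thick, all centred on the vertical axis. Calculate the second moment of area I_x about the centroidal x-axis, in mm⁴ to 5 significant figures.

I_x ≈ 5.3491 × 10⁷ mm⁴

Treat the section as a set of non-overlapping primitives; coordinates are from the bounding-box lower-left.
Bottom plate: 200 × 26, A = 5 200 mm², y = 13 mm, Ī = 292933.3 mm⁴.
Web plate: 16 × 160, A = 2 560 mm², y = 106 mm, Ī = 5 461 333 mm⁴.
Top plate: 130 × 14, A = 1 820 mm², y = 193 mm, Ī = 29726.67 mm⁴.
Centroid: ȳ = ΣA·y / ΣA = 72.04802 mm.
Transfer each piece to the centroidal x-axis using Ī + A·d² with d = y − 72.04802:
  bottom plate: d = -59.04802 mm → contributes +18 423 608 mm⁴
  web plate: d = 33.95198 mm → contributes +8 412 340 mm⁴
  top plate: d = 120.952 mm → contributes +26 655 202 mm⁴
Total I = 53 491 151 mm⁴.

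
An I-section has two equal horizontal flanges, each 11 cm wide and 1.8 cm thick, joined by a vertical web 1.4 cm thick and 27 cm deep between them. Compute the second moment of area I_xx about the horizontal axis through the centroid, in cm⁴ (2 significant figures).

I_xx ≈ 1.1 × 10⁴ cm⁴

Treat the section as a set of non-overlapping primitives; coordinates are from the bounding-box lower-left.
Bottom flange: 11 × 1.8, A = 19.8 cm², y = 0.9 cm, Ī = 5.346 cm⁴.
Web: 1.4 × 27, A = 37.8 cm², y = 15.3 cm, Ī = 2 296 cm⁴.
Top flange: 11 × 1.8, A = 19.8 cm², y = 29.7 cm, Ī = 5.346 cm⁴.
By symmetry the centroid is at mid-height, ȳ = 15.3 cm.
Transfer each piece to the horizontal axis through the centroid using Ī + A·d² with d = y − 15.3:
  bottom flange: d = -14.4 cm → contributes +4 111 cm⁴
  web: d = 0 cm → contributes +2 296 cm⁴
  top flange: d = 14.4 cm → contributes +4 111 cm⁴
Total I = 10 518 cm⁴.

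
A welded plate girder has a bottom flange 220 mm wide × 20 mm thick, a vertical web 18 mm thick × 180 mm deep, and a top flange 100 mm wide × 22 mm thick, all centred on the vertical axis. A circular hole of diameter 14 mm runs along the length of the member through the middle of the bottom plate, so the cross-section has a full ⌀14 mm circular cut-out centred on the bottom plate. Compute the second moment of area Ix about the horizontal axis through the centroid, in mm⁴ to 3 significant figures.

Ix ≈ 6.97 × 10⁷ mm⁴

Break the section into simple shapes (no overlaps), measuring from the bottom-left corner of the bounding box.
Bottom plate: 220 × 20, A = 4 400 mm², y = 10 mm, Ī = 146 667 mm⁴.
Web plate: 18 × 180, A = 3 240 mm², y = 110 mm, Ī = 8 748 000 mm⁴.
Top plate: 100 × 22, A = 2 200 mm², y = 211 mm, Ī = 88 733 mm⁴.
Hole (subtracted): ⌀14, A = 153.94 mm², y = 10 mm, Ī = 1885.7 mm⁴.
Centroid: ȳ = ΣA·y / ΣA = 89.103 mm.
Transfer each piece to the horizontal axis through the centroid using Ī + A·d² with d = y − 89.103:
  bottom plate: d = -79.103 mm → contributes +27 678 966 mm⁴
  web plate: d = 20.897 mm → contributes +10 162 810 mm⁴
  top plate: d = 121.9 mm → contributes +32 778 076 mm⁴
  hole: d = -79.103 mm → contributes −965 129 mm⁴
Total I = 69 654 723 mm⁴.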